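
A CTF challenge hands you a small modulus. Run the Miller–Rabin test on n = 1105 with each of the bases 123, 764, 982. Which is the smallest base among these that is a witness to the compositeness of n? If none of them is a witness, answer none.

n − 1 = 1104 = 2^4 · 69, so s = 4 and d = 69.
Base 123: x_0 = 123^69 mod 1105 = 1058. x_0 is neither 1 nor 1104, so continue squaring. x_1 = 1058^2 mod 1105 = 1104. x_1 ≡ −1, so 123 is not a witness.
Base 764: x_0 = 764^69 mod 1105 = 1104. x_0 = 1104 ≡ −1, so 764 is not a witness.
Base 982: x_0 = 982^69 mod 1105 = 47. x_0 is neither 1 nor 1104, so continue squaring. x_1 = 47^2 mod 1105 = 1104. x_1 ≡ −1, so 982 is not a witness.
No listed base is a witness for 1105.

none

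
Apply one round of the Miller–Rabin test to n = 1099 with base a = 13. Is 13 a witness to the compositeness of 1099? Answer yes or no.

n − 1 = 1098 = 2^1 · 549, so s = 1 and d = 549.
Repeated squaring mod 1099: 13^1 ≡ 13, 13^2 ≡ 169, 13^4 ≡ 1086, 13^8 ≡ 169, 13^16 ≡ 1086, 13^32 ≡ 169, 13^64 ≡ 1086, 13^128 ≡ 169, 13^256 ≡ 1086, 13^512 ≡ 169.
549 = 512 + 32 + 4 + 1, so 13^549 ≡ 169·169·1086·13 ≡ 1098 (mod 1099).
x_0 = 13^549 mod 1099 = 1098.
x_0 = 1098 ≡ −1, so 13 is not a witness.

no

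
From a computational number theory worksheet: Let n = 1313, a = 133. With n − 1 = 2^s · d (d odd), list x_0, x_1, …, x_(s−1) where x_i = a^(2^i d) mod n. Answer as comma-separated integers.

1244, 822, 802, 1147, 1296

n − 1 = 1312 = 2^5 · 41, so s = 5 and d = 41.
x_0 = 133^41 mod 1313 = 1244.
x_1 = 1244^2 mod 1313 = 822.
x_2 = 822^2 mod 1313 = 802.
x_3 = 802^2 mod 1313 = 1147.
x_4 = 1147^2 mod 1313 = 1296.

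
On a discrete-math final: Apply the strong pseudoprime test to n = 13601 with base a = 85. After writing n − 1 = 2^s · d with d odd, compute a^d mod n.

n − 1 = 13600 = 2^5 · 425, so s = 5 and d = 425.
85^425 mod 13601 = 5391.

5391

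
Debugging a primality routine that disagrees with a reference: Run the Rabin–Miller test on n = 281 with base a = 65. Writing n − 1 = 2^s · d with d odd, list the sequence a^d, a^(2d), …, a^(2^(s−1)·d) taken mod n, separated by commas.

n − 1 = 280 = 2^3 · 35, so s = 3 and d = 35.
x_0 = 65^35 mod 281 = 192.
x_1 = 192^2 mod 281 = 53.
x_2 = 53^2 mod 281 = 280.

192, 53, 280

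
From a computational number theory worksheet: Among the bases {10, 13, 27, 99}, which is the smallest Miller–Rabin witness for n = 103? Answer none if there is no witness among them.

n − 1 = 102 = 2^1 · 51, so s = 1 and d = 51.
Base 10: x_0 = 10^51 mod 103 = 102. x_0 = 102 ≡ −1, so 10 is not a witness.
Base 13: x_0 = 13^51 mod 103 = 1. x_0 = 1, so 13 is not a witness.
Base 27: x_0 = 27^51 mod 103 = 102. x_0 = 102 ≡ −1, so 27 is not a witness.
Base 99: x_0 = 99^51 mod 103 = 102. x_0 = 102 ≡ −1, so 99 is not a witness.
No listed base is a witness for 103.

none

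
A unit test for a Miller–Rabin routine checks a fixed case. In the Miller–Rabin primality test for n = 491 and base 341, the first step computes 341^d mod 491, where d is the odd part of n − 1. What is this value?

1

n − 1 = 490 = 2^1 · 245, so s = 1 and d = 245.
By repeated squaring, 341^245 ≡ 1 (mod 491).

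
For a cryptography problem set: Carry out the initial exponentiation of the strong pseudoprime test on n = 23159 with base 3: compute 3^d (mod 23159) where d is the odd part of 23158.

n − 1 = 23158 = 2^1 · 11579, so s = 1 and d = 11579.
3^11579 mod 23159 = 1.

1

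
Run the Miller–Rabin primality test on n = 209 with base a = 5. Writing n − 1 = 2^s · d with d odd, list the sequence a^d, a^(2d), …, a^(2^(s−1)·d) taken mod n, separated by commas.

n − 1 = 208 = 2^4 · 13, so s = 4 and d = 13.
x_0 = 5^13 mod 209 = 169.
x_1 = 169^2 mod 209 = 137.
x_2 = 137^2 mod 209 = 168.
x_3 = 168^2 mod 209 = 9.

169, 137, 168, 9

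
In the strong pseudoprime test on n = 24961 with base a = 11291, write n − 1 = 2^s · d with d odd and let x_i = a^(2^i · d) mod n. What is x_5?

n − 1 = 24960 = 2^7 · 195, so s = 7 and d = 195.
x_0 = 11291^195 mod 24961 = 11117.
x_1 = 11117^2 mod 24961 = 5778.
x_2 = 5778^2 mod 24961 = 12427.
x_3 = 12427^2 mod 24961 = 21583.
x_4 = 21583^2 mod 24961 = 3707.
x_5 = 3707^2 mod 24961 = 13299.

13299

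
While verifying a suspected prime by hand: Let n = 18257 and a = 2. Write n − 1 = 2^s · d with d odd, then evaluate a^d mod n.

n − 1 = 18256 = 2^4 · 1141, so s = 4 and d = 1141.
Repeated squaring mod 18257: 2^1 ≡ 2, 2^2 ≡ 4, 2^4 ≡ 16, 2^8 ≡ 256, 2^16 ≡ 10765, 2^32 ≡ 8046, 2^64 ≡ 17051, 2^128 ≡ 12133, 2^256 ≡ 3498, 2^512 ≡ 3814, 2^1024 ≡ 14024.
1141 = 1024 + 64 + 32 + 16 + 4 + 1, so 2^1141 ≡ 14024·17051·8046·10765·16·2 ≡ 18256 (mod 18257).

18256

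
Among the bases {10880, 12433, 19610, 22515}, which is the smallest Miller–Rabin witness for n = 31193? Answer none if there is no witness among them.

n − 1 = 31192 = 2^3 · 3899, so s = 3 and d = 3899.
Base 10880: x_0 = 10880^3899 mod 31193 = 183. x_0 is neither 1 nor 31192, so continue squaring. x_1 = 183^2 mod 31193 = 2296. x_2 = 2296^2 mod 31193 = 31192. x_2 ≡ −1, so 10880 is not a witness.
Base 12433: x_0 = 12433^3899 mod 31193 = 1. x_0 = 1, so 12433 is not a witness.
Base 19610: x_0 = 19610^3899 mod 31193 = 1. x_0 = 1, so 19610 is not a witness.
Base 22515: x_0 = 22515^3899 mod 31193 = 183. x_0 is neither 1 nor 31192, so continue squaring. x_1 = 183^2 mod 31193 = 2296. x_2 = 2296^2 mod 31193 = 31192. x_2 ≡ −1, so 22515 is not a witness.
No listed base is a witness for 31193.

none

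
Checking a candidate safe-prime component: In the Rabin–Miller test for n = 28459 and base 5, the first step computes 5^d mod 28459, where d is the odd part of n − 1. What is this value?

27802

n − 1 = 28458 = 2^1 · 14229, so s = 1 and d = 14229.
Repeated squaring mod 28459: 5^1 ≡ 5, 5^2 ≡ 25, 5^4 ≡ 625, 5^8 ≡ 20658, 5^16 ≡ 10259, 5^32 ≡ 5699, 5^64 ≡ 6882, 5^128 ≡ 6148, 5^256 ≡ 4352, 5^512 ≡ 14669, 5^1024 ≡ 1062, 5^2048 ≡ 17943, 5^4096 ≡ 23041, 5^8192 ≡ 13495.
14229 = 8192 + 4096 + 1024 + 512 + 256 + 128 + 16 + 4 + 1, so 5^14229 ≡ 13495·23041·1062·14669·4352·6148·10259·625·5 ≡ 27802 (mod 28459).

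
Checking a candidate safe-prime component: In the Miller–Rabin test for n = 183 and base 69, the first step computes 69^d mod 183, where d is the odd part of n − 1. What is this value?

n − 1 = 182 = 2^1 · 91, so s = 1 and d = 91.
Repeated squaring mod 183: 69^1 ≡ 69, 69^2 ≡ 3, 69^4 ≡ 9, 69^8 ≡ 81, 69^16 ≡ 156, 69^32 ≡ 180, 69^64 ≡ 9.
91 = 64 + 16 + 8 + 2 + 1, so 69^91 ≡ 9·156·81·3·69 ≡ 114 (mod 183).

114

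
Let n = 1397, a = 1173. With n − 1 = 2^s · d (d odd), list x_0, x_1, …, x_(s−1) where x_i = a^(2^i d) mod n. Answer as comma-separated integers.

n − 1 = 1396 = 2^2 · 349, so s = 2 and d = 349.
x_0 = 1173^349 mod 1397 = 1086.
x_1 = 1086^2 mod 1397 = 328.

1086, 328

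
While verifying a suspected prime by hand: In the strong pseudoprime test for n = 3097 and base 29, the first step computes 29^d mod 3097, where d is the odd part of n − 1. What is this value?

1101

n − 1 = 3096 = 2^3 · 387, so s = 3 and d = 387.
29^387 mod 3097 = 1101.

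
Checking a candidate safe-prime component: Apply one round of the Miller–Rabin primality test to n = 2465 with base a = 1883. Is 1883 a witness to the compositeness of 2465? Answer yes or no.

n − 1 = 2464 = 2^5 · 77, so s = 5 and d = 77.
x_0 = 1883^77 mod 2465 = 1288.
x_0 is neither 1 nor 2464, so continue squaring.
x_1 = 1288^2 mod 2465 = 2464.
x_1 ≡ −1, so 1883 is not a witness.

no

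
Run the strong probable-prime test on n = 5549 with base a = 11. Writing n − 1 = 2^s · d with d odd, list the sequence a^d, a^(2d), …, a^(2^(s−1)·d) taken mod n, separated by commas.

4818, 1657

n − 1 = 5548 = 2^2 · 1387, so s = 2 and d = 1387.
x_0 = 11^1387 mod 5549 = 4818.
x_1 = 4818^2 mod 5549 = 1657.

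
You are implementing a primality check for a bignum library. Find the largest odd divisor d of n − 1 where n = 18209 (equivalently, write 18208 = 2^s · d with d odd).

Halving: 18208 → 9104 → 4552 → 2276 → 1138 → 569; 569 is odd.
So 18208 = 2^5 · 569.

569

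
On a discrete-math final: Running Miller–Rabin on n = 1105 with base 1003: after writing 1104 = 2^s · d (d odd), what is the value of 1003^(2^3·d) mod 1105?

391

n − 1 = 1104 = 2^4 · 69, so s = 4 and d = 69.
x_0 = 1003^69 mod 1105 = 408.
x_1 = 408^2 mod 1105 = 714.
x_2 = 714^2 mod 1105 = 391.
x_3 = 391^2 mod 1105 = 391.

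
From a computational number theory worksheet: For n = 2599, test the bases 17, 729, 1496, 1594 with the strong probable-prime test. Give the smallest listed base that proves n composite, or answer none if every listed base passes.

n − 1 = 2598 = 2^1 · 1299, so s = 1 and d = 1299.
Base 17: x_0 = 17^1299 mod 2599 = 2524. x_0 ∉ {1, 2598} and s = 1, so 17 is a Miller–Rabin witness and 2599 is composite.
Base 729: x_0 = 729^1299 mod 2599 = 1971. x_0 ∉ {1, 2598} and s = 1, so 729 is a Miller–Rabin witness and 2599 is composite.
Base 1496: x_0 = 1496^1299 mod 2599 = 1611. x_0 ∉ {1, 2598} and s = 1, so 1496 is a Miller–Rabin witness and 2599 is composite.
Base 1594: x_0 = 1594^1299 mod 2599 = 2054. x_0 ∉ {1, 2598} and s = 1, so 1594 is a Miller–Rabin witness and 2599 is composite.
The smallest witness among the given bases is 17.

17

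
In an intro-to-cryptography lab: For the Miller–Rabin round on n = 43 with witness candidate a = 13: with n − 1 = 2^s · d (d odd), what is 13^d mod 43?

n − 1 = 42 = 2^1 · 21, so s = 1 and d = 21.
13^21 mod 43 = 1.

1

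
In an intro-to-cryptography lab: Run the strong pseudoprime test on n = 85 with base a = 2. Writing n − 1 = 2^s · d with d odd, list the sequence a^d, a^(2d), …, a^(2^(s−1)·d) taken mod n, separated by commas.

n − 1 = 84 = 2^2 · 21, so s = 2 and d = 21.
x_0 = 2^21 mod 85 = 32.
x_1 = 32^2 mod 85 = 4.

32, 4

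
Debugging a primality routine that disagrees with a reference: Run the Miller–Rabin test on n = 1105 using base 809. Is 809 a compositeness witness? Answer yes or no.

n − 1 = 1104 = 2^4 · 69, so s = 4 and d = 69.
By repeated squaring, 809^69 ≡ 924 (mod 1105).
x_0 = 809^69 mod 1105 = 924.
x_0 is neither 1 nor 1104, so continue squaring.
x_1 = 924^2 mod 1105 = 716.
x_2 = 716^2 mod 1105 = 1041.
x_3 = 1041^2 mod 1105 = 781.
Reached i = s−1 = 3 without hitting −1: 809 is a Miller–Rabin witness and 1105 is composite.

yes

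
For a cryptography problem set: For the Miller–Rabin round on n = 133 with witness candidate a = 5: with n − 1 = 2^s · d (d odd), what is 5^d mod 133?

n − 1 = 132 = 2^2 · 33, so s = 2 and d = 33.
5^33 mod 133 = 83.

83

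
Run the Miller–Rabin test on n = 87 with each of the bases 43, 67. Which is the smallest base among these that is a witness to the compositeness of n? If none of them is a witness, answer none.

n − 1 = 86 = 2^1 · 43, so s = 1 and d = 43.
Base 43: x_0 = 43^43 mod 87 = 73. x_0 ∉ {1, 86} and s = 1, so 43 is a Miller–Rabin witness and 87 is composite.
Base 67: x_0 = 67^43 mod 87 = 67. x_0 ∉ {1, 86} and s = 1, so 67 is a Miller–Rabin witness and 87 is composite.
The smallest witness among the given bases is 43.

43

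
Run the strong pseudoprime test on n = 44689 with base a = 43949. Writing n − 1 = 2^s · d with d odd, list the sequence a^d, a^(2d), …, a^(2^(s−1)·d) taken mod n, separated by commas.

n − 1 = 44688 = 2^4 · 2793, so s = 4 and d = 2793.
x_0 = 43949^2793 mod 44689 = 28698.
x_1 = 28698^2 mod 44689 = 1623.
x_2 = 1623^2 mod 44689 = 42167.
x_3 = 42167^2 mod 44689 = 14646.

28698, 1623, 42167, 14646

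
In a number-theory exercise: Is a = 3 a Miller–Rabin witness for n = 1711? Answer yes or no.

n − 1 = 1710 = 2^1 · 855, so s = 1 and d = 855.
x_0 = 3^855 mod 1711 = 606.
x_0 ∉ {1, 1710} and s = 1, so 3 is a Miller–Rabin witness and 1711 is composite.

yes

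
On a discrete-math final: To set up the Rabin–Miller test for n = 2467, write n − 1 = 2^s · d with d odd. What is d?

Halving: 2466 → 1233; 1233 is odd.
So 2466 = 2^1 · 1233.

1233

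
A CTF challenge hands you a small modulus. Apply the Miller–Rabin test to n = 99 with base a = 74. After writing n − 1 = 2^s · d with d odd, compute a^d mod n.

29

n − 1 = 98 = 2^1 · 49, so s = 1 and d = 49.
By repeated squaring, 74^49 ≡ 29 (mod 99).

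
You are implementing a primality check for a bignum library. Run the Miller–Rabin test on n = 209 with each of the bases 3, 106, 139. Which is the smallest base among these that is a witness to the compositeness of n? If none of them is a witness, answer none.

n − 1 = 208 = 2^4 · 13, so s = 4 and d = 13.
Base 3: x_0 = 3^13 mod 209 = 71. x_0 is neither 1 nor 208, so continue squaring. x_1 = 71^2 mod 209 = 25. x_2 = 25^2 mod 209 = 207. x_3 = 207^2 mod 209 = 4. Reached i = s−1 = 3 without hitting −1: 3 is a Miller–Rabin witness and 209 is composite.
Base 106: x_0 = 106^13 mod 209 = 68. x_0 is neither 1 nor 208, so continue squaring. x_1 = 68^2 mod 209 = 26. x_2 = 26^2 mod 209 = 49. x_3 = 49^2 mod 209 = 102. Reached i = s−1 = 3 without hitting −1: 106 is a Miller–Rabin witness and 209 is composite.
Base 139: x_0 = 139^13 mod 209 = 156. x_0 is neither 1 nor 208, so continue squaring. x_1 = 156^2 mod 209 = 92. x_2 = 92^2 mod 209 = 104. x_3 = 104^2 mod 209 = 157. Reached i = s−1 = 3 without hitting −1: 139 is a Miller–Rabin witness and 209 is composite.
The smallest witness among the given bases is 3.

3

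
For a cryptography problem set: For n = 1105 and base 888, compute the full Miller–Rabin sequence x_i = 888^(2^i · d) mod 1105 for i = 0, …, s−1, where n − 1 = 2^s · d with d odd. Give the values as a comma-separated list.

n − 1 = 1104 = 2^4 · 69, so s = 4 and d = 69.
x_0 = 888^69 mod 1105 = 38.
x_1 = 38^2 mod 1105 = 339.
x_2 = 339^2 mod 1105 = 1.
x_3 = 1^2 mod 1105 = 1.

38, 339, 1, 1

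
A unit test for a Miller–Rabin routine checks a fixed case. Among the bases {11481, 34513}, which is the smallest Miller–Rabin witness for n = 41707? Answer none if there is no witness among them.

11481

n − 1 = 41706 = 2^1 · 20853, so s = 1 and d = 20853.
Base 11481: x_0 = 11481^20853 mod 41707 = 8523. x_0 ∉ {1, 41706} and s = 1, so 11481 is a Miller–Rabin witness and 41707 is composite.
Base 34513: x_0 = 34513^20853 mod 41707 = 41099. x_0 ∉ {1, 41706} and s = 1, so 34513 is a Miller–Rabin witness and 41707 is composite.
The smallest witness among the given bases is 11481.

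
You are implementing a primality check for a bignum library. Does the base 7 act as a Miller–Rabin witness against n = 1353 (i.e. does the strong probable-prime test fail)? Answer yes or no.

yes

n − 1 = 1352 = 2^3 · 169, so s = 3 and d = 169.
x_0 = 7^169 mod 1353 = 382.
x_0 is neither 1 nor 1352, so continue squaring.
x_1 = 382^2 mod 1353 = 1153.
x_2 = 1153^2 mod 1353 = 763.
Reached i = s−1 = 2 without hitting −1: 7 is a Miller–Rabin witness and 1353 is composite.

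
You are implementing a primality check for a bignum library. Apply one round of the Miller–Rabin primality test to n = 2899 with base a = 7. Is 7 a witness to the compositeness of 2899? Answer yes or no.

yes

n − 1 = 2898 = 2^1 · 1449, so s = 1 and d = 1449.
Repeated squaring mod 2899: 7^1 ≡ 7, 7^2 ≡ 49, 7^4 ≡ 2401, 7^8 ≡ 1589, 7^16 ≡ 2791, 7^32 ≡ 68, 7^64 ≡ 1725, 7^128 ≡ 1251, 7^256 ≡ 2440, 7^512 ≡ 1953, 7^1024 ≡ 2024.
1449 = 1024 + 256 + 128 + 32 + 8 + 1, so 7^1449 ≡ 2024·2440·1251·68·1589·7 ≡ 1243 (mod 2899).
x_0 = 7^1449 mod 2899 = 1243.
x_0 ∉ {1, 2898} and s = 1, so 7 is a Miller–Rabin witness and 2899 is composite.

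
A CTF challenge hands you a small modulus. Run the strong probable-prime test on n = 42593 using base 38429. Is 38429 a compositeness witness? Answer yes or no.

n − 1 = 42592 = 2^5 · 1331, so s = 5 and d = 1331.
Repeated squaring mod 42593: 38429^1 ≡ 38429, 38429^2 ≡ 3545, 38429^4 ≡ 2090, 38429^8 ≡ 23614, 38429^16 ≡ 36033, 38429^32 ≡ 14670, 38429^64 ≡ 29064, 38429^128 ≡ 11720, 38429^256 ≡ 38568, 38429^512 ≡ 15285, 38429^1024 ≡ 8620.
1331 = 1024 + 256 + 32 + 16 + 2 + 1, so 38429^1331 ≡ 8620·38568·14670·36033·3545·38429 ≡ 19902 (mod 42593).
x_0 = 38429^1331 mod 42593 = 19902.
x_0 is neither 1 nor 42592, so continue squaring.
x_1 = 19902^2 mod 42593 = 17297.
x_2 = 17297^2 mod 42593 = 12977.
x_3 = 12977^2 mod 42593 = 32400.
x_4 = 32400^2 mod 42593 = 12922.
Reached i = s−1 = 4 without hitting −1: 38429 is a Miller–Rabin witness and 42593 is composite.

yes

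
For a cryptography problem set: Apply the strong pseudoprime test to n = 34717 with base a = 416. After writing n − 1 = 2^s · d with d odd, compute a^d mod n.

29720

n − 1 = 34716 = 2^2 · 8679, so s = 2 and d = 8679.
Repeated squaring mod 34717: 416^1 ≡ 416, 416^2 ≡ 34188, 416^4 ≡ 2105, 416^8 ≡ 21966, 416^16 ≡ 8290, 416^32 ≡ 19157, 416^64 ≡ 31959, 416^128 ≡ 3541, 416^256 ≡ 5844, 416^512 ≡ 25525, 416^1024 ≡ 26403, 416^2048 ≡ 1049, 416^4096 ≡ 24174, 416^8192 ≡ 25732.
8679 = 8192 + 256 + 128 + 64 + 32 + 4 + 2 + 1, so 416^8679 ≡ 25732·5844·3541·31959·19157·2105·34188·416 ≡ 29720 (mod 34717).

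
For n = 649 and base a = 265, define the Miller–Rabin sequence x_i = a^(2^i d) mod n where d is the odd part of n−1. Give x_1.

n − 1 = 648 = 2^3 · 81, so s = 3 and d = 81.
x_0 = 265^81 mod 649 = 595.
x_1 = 595^2 mod 649 = 320.

320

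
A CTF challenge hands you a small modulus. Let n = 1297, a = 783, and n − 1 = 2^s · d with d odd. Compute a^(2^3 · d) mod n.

1296

n − 1 = 1296 = 2^4 · 81, so s = 4 and d = 81.
x_0 = 783^81 mod 1297 = 464.
x_1 = 464^2 mod 1297 = 1291.
x_2 = 1291^2 mod 1297 = 36.
x_3 = 36^2 mod 1297 = 1296.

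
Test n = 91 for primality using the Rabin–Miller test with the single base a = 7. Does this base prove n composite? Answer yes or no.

n − 1 = 90 = 2^1 · 45, so s = 1 and d = 45.
Repeated squaring mod 91: 7^1 ≡ 7, 7^2 ≡ 49, 7^4 ≡ 35, 7^8 ≡ 42, 7^16 ≡ 35, 7^32 ≡ 42.
45 = 32 + 8 + 4 + 1, so 7^45 ≡ 42·42·35·7 ≡ 21 (mod 91).
x_0 = 7^45 mod 91 = 21.
x_0 ∉ {1, 90} and s = 1, so 7 is a Miller–Rabin witness and 91 is composite.

yes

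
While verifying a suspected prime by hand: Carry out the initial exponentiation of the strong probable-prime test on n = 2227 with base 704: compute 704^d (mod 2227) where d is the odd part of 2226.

1404

n − 1 = 2226 = 2^1 · 1113, so s = 1 and d = 1113.
By repeated squaring, 704^1113 ≡ 1404 (mod 2227).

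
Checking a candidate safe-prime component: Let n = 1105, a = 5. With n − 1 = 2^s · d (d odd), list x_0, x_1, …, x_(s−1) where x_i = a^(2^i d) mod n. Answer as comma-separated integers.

915, 740, 625, 560

n − 1 = 1104 = 2^4 · 69, so s = 4 and d = 69.
x_0 = 5^69 mod 1105 = 915.
x_1 = 915^2 mod 1105 = 740.
x_2 = 740^2 mod 1105 = 625.
x_3 = 625^2 mod 1105 = 560.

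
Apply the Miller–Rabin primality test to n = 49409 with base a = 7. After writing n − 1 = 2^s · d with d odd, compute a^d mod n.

n − 1 = 49408 = 2^8 · 193, so s = 8 and d = 193.
Repeated squaring mod 49409: 7^1 ≡ 7, 7^2 ≡ 49, 7^4 ≡ 2401, 7^8 ≡ 33357, 7^16 ≡ 48178, 7^32 ≡ 33091, 7^64 ≡ 12023, 7^128 ≡ 31204.
193 = 128 + 64 + 1, so 7^193 ≡ 31204·12023·7 ≡ 22085 (mod 49409).

22085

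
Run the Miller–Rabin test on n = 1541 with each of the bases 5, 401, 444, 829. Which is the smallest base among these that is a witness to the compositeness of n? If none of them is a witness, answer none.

none

n − 1 = 1540 = 2^2 · 385, so s = 2 and d = 385.
Base 5: x_0 = 5^385 mod 1541 = 1540. x_0 = 1540 ≡ −1, so 5 is not a witness.
Base 401: x_0 = 401^385 mod 1541 = 1540. x_0 = 1540 ≡ −1, so 401 is not a witness.
Base 444: x_0 = 444^385 mod 1541 = 1540. x_0 = 1540 ≡ −1, so 444 is not a witness.
Base 829: x_0 = 829^385 mod 1541 = 1. x_0 = 1, so 829 is not a witness.
No listed base is a witness for 1541.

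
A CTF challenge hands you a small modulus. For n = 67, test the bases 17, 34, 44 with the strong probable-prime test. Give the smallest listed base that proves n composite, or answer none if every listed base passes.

n − 1 = 66 = 2^1 · 33, so s = 1 and d = 33.
Base 17: x_0 = 17^33 mod 67 = 1. x_0 = 1, so 17 is not a witness.
Base 34: x_0 = 34^33 mod 67 = 66. x_0 = 66 ≡ −1, so 34 is not a witness.
Base 44: x_0 = 44^33 mod 67 = 66. x_0 = 66 ≡ −1, so 44 is not a witness.
No listed base is a witness for 67.

none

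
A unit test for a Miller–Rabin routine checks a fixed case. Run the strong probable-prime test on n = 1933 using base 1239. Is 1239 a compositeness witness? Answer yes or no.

n − 1 = 1932 = 2^2 · 483, so s = 2 and d = 483.
By repeated squaring, 1239^483 ≡ 1 (mod 1933).
x_0 = 1239^483 mod 1933 = 1.
x_0 = 1, so 1239 is not a witness.

no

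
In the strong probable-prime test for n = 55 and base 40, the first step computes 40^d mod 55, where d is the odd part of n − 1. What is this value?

50

n − 1 = 54 = 2^1 · 27, so s = 1 and d = 27.
By repeated squaring, 40^27 ≡ 50 (mod 55).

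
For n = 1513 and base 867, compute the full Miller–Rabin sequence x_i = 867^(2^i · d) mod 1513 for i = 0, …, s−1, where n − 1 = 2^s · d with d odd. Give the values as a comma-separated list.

n − 1 = 1512 = 2^3 · 189, so s = 3 and d = 189.
x_0 = 867^189 mod 1513 = 986.
x_1 = 986^2 mod 1513 = 850.
x_2 = 850^2 mod 1513 = 799.

986, 850, 799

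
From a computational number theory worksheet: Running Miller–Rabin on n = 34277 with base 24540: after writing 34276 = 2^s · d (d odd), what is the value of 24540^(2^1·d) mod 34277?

1302

n − 1 = 34276 = 2^2 · 8569, so s = 2 and d = 8569.
x_0 = 24540^8569 mod 34277 = 8977.
x_1 = 8977^2 mod 34277 = 1302.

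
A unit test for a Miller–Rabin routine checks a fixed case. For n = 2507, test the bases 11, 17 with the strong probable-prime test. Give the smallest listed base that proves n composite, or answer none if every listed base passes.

11

n − 1 = 2506 = 2^1 · 1253, so s = 1 and d = 1253.
Base 11: x_0 = 11^1253 mod 2507 = 274. x_0 ∉ {1, 2506} and s = 1, so 11 is a Miller–Rabin witness and 2507 is composite.
Base 17: x_0 = 17^1253 mod 2507 = 272. x_0 ∉ {1, 2506} and s = 1, so 17 is a Miller–Rabin witness and 2507 is composite.
The smallest witness among the given bases is 11.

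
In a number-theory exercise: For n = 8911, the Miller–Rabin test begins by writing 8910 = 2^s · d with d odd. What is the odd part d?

Halving: 8910 → 4455; 4455 is odd.
So 8910 = 2^1 · 4455.

4455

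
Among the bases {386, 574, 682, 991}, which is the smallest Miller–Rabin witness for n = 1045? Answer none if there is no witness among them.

n − 1 = 1044 = 2^2 · 261, so s = 2 and d = 261.
Base 386: x_0 = 386^261 mod 1045 = 1. x_0 = 1, so 386 is not a witness.
Base 574: x_0 = 574^261 mod 1045 = 134. x_0 is neither 1 nor 1044, so continue squaring. x_1 = 134^2 mod 1045 = 191. Reached i = s−1 = 1 without hitting −1: 574 is a Miller–Rabin witness and 1045 is composite.
Base 682: x_0 = 682^261 mod 1045 = 77. x_0 is neither 1 nor 1044, so continue squaring. x_1 = 77^2 mod 1045 = 704. Reached i = s−1 = 1 without hitting −1: 682 is a Miller–Rabin witness and 1045 is composite.
Base 991: x_0 = 991^261 mod 1045 = 56. x_0 is neither 1 nor 1044, so continue squaring. x_1 = 56^2 mod 1045 = 1. x_1 = 1 but x_0 ≠ ±1, a nontrivial square root of 1 — 991 is a witness and 1045 is composite.
The smallest witness among the given bases is 574.

574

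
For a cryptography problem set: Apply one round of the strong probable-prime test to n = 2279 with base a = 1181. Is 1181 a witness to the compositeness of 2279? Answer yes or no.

yes

n − 1 = 2278 = 2^1 · 1139, so s = 1 and d = 1139.
x_0 = 1181^1139 mod 2279 = 1531.
x_0 ∉ {1, 2278} and s = 1, so 1181 is a Miller–Rabin witness and 2279 is composite.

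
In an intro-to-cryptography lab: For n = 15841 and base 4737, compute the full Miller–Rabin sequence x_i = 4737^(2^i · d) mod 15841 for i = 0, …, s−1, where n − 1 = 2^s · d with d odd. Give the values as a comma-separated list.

13796, 1, 1, 1, 1

n − 1 = 15840 = 2^5 · 495, so s = 5 and d = 495.
x_0 = 4737^495 mod 15841 = 13796.
x_1 = 13796^2 mod 15841 = 1.
x_2 = 1^2 mod 15841 = 1.
x_3 = 1^2 mod 15841 = 1.
x_4 = 1^2 mod 15841 = 1.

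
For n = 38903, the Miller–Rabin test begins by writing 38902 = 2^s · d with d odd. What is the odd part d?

19451

Halving: 38902 → 19451; 19451 is odd.
So 38902 = 2^1 · 19451.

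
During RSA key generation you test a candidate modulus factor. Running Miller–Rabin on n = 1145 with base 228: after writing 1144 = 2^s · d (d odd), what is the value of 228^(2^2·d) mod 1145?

n − 1 = 1144 = 2^3 · 143, so s = 3 and d = 143.
x_0 = 228^143 mod 1145 = 457.
x_1 = 457^2 mod 1145 = 459.
x_2 = 459^2 mod 1145 = 1.

1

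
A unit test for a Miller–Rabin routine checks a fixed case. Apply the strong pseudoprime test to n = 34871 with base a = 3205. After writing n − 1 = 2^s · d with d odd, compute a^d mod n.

n − 1 = 34870 = 2^1 · 17435, so s = 1 and d = 17435.
Repeated squaring mod 34871: 3205^1 ≡ 3205, 3205^2 ≡ 19951, 3205^4 ≡ 24807, 3205^8 ≡ 18712, 3205^16 ≡ 34104, 3205^32 ≡ 30353, 3205^64 ≡ 12789, 3205^128 ≡ 13531, 3205^256 ≡ 15211, 3205^512 ≡ 5436, 3205^1024 ≡ 14359, 3205^2048 ≡ 23529, 3205^4096 ≡ 1845, 3205^8192 ≡ 21538, 3205^16384 ≡ 31402.
17435 = 16384 + 1024 + 16 + 8 + 2 + 1, so 3205^17435 ≡ 31402·14359·34104·18712·19951·3205 ≡ 34870 (mod 34871).

34870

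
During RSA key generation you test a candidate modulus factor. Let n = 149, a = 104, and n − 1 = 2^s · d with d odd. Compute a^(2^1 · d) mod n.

1

n − 1 = 148 = 2^2 · 37, so s = 2 and d = 37.
Repeated squaring mod 149: 104^1 ≡ 104, 104^2 ≡ 88, 104^4 ≡ 145, 104^8 ≡ 16, 104^16 ≡ 107, 104^32 ≡ 125.
37 = 32 + 4 + 1, so 104^37 ≡ 125·145·104 ≡ 1 (mod 149).
x_0 = 1.
x_1 = 1^2 mod 149 = 1.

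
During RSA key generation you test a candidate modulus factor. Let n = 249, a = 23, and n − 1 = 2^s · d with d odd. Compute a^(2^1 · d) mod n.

40

n − 1 = 248 = 2^3 · 31, so s = 3 and d = 31.
x_0 = 23^31 mod 249 = 17.
x_1 = 17^2 mod 249 = 40.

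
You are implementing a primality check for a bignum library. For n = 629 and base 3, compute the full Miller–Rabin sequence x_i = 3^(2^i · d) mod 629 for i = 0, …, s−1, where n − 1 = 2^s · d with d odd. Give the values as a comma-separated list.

n − 1 = 628 = 2^2 · 157, so s = 2 and d = 157.
x_0 = 3^157 mod 629 = 437.
x_1 = 437^2 mod 629 = 382.

437, 382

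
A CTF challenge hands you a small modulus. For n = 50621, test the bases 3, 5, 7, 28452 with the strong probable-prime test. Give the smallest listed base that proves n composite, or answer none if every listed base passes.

n − 1 = 50620 = 2^2 · 12655, so s = 2 and d = 12655.
Base 3: x_0 = 3^12655 mod 50621 = 33899. x_0 is neither 1 nor 50620, so continue squaring. x_1 = 33899^2 mod 50621 = 45501. Reached i = s−1 = 1 without hitting −1: 3 is a Miller–Rabin witness and 50621 is composite.
Base 5: x_0 = 5^12655 mod 50621 = 20521. x_0 is neither 1 nor 50620, so continue squaring. x_1 = 20521^2 mod 50621 = 45963. Reached i = s−1 = 1 without hitting −1: 5 is a Miller–Rabin witness and 50621 is composite.
Base 7: x_0 = 7^12655 mod 50621 = 22084. x_0 is neither 1 nor 50620, so continue squaring. x_1 = 22084^2 mod 50621 = 20342. Reached i = s−1 = 1 without hitting −1: 7 is a Miller–Rabin witness and 50621 is composite.
Base 28452: x_0 = 28452^12655 mod 50621 = 48522. x_0 is neither 1 nor 50620, so continue squaring. x_1 = 48522^2 mod 50621 = 1774. Reached i = s−1 = 1 without hitting −1: 28452 is a Miller–Rabin witness and 50621 is composite.
The smallest witness among the given bases is 3.

3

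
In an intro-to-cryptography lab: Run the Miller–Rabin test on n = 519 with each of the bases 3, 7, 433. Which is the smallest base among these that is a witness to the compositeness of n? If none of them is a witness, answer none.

n − 1 = 518 = 2^1 · 259, so s = 1 and d = 259.
Base 3: x_0 = 3^259 mod 519 = 516. x_0 ∉ {1, 518} and s = 1, so 3 is a Miller–Rabin witness and 519 is composite.
Base 7: x_0 = 7^259 mod 519 = 166. x_0 ∉ {1, 518} and s = 1, so 7 is a Miller–Rabin witness and 519 is composite.
Base 433: x_0 = 433^259 mod 519 = 259. x_0 ∉ {1, 518} and s = 1, so 433 is a Miller–Rabin witness and 519 is composite.
The smallest witness among the given bases is 3.

3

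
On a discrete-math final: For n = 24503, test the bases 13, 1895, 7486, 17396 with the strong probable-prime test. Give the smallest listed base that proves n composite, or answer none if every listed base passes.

n − 1 = 24502 = 2^1 · 12251, so s = 1 and d = 12251.
Base 13: x_0 = 13^12251 mod 24503 = 14937. x_0 ∉ {1, 24502} and s = 1, so 13 is a Miller–Rabin witness and 24503 is composite.
Base 1895: x_0 = 1895^12251 mod 24503 = 10716. x_0 ∉ {1, 24502} and s = 1, so 1895 is a Miller–Rabin witness and 24503 is composite.
Base 7486: x_0 = 7486^12251 mod 24503 = 21348. x_0 ∉ {1, 24502} and s = 1, so 7486 is a Miller–Rabin witness and 24503 is composite.
Base 17396: x_0 = 17396^12251 mod 24503 = 5166. x_0 ∉ {1, 24502} and s = 1, so 17396 is a Miller–Rabin witness and 24503 is composite.
The smallest witness among the given bases is 13.

13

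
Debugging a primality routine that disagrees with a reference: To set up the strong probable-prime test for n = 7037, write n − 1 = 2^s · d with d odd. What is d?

Halving: 7036 → 3518 → 1759; 1759 is odd.
So 7036 = 2^2 · 1759.

1759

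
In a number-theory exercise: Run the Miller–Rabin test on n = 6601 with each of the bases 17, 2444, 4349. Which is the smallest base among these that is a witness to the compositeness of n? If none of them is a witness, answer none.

n − 1 = 6600 = 2^3 · 825, so s = 3 and d = 825.
Base 17: x_0 = 17^825 mod 6601 = 5795. x_0 is neither 1 nor 6600, so continue squaring. x_1 = 5795^2 mod 6601 = 2738. x_2 = 2738^2 mod 6601 = 4509. Reached i = s−1 = 2 without hitting −1: 17 is a Miller–Rabin witness and 6601 is composite.
Base 2444: x_0 = 2444^825 mod 6601 = 4509. x_0 is neither 1 nor 6600, so continue squaring. x_1 = 4509^2 mod 6601 = 1. x_1 = 1 but x_0 ≠ ±1, a nontrivial square root of 1 — 2444 is a witness and 6601 is composite.
Base 4349: x_0 = 4349^825 mod 6601 = 2094. x_0 is neither 1 nor 6600, so continue squaring. x_1 = 2094^2 mod 6601 = 1772. x_2 = 1772^2 mod 6601 = 4509. Reached i = s−1 = 2 without hitting −1: 4349 is a Miller–Rabin witness and 6601 is composite.
The smallest witness among the given bases is 17.

17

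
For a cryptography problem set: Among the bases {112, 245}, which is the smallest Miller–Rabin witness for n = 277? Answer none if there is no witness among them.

none

n − 1 = 276 = 2^2 · 69, so s = 2 and d = 69.
Base 112: x_0 = 112^69 mod 277 = 276. x_0 = 276 ≡ −1, so 112 is not a witness.
Base 245: x_0 = 245^69 mod 277 = 217. x_0 is neither 1 nor 276, so continue squaring. x_1 = 217^2 mod 277 = 276. x_1 ≡ −1, so 245 is not a witness.
No listed base is a witness for 277.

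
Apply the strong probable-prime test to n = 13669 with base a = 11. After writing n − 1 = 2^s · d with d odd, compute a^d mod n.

7742

n − 1 = 13668 = 2^2 · 3417, so s = 2 and d = 3417.
Repeated squaring mod 13669: 11^1 ≡ 11, 11^2 ≡ 121, 11^4 ≡ 972, 11^8 ≡ 1623, 11^16 ≡ 9681, 11^32 ≡ 7097, 11^64 ≡ 10813, 11^128 ≡ 10012, 11^256 ≡ 5367, 11^512 ≡ 4106, 11^1024 ≡ 5359, 11^2048 ≡ 312.
3417 = 2048 + 1024 + 256 + 64 + 16 + 8 + 1, so 11^3417 ≡ 312·5359·5367·10813·9681·1623·11 ≡ 7742 (mod 13669).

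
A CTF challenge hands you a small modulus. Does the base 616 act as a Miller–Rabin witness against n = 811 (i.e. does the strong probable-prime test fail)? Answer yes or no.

n − 1 = 810 = 2^1 · 405, so s = 1 and d = 405.
x_0 = 616^405 mod 811 = 810.
x_0 = 810 ≡ −1, so 616 is not a witness.

no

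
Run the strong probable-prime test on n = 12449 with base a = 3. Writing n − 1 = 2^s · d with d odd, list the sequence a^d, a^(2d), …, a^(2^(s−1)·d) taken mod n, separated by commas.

2270, 11463, 1174, 8886, 9438

n − 1 = 12448 = 2^5 · 389, so s = 5 and d = 389.
x_0 = 3^389 mod 12449 = 2270.
x_1 = 2270^2 mod 12449 = 11463.
x_2 = 11463^2 mod 12449 = 1174.
x_3 = 1174^2 mod 12449 = 8886.
x_4 = 8886^2 mod 12449 = 9438.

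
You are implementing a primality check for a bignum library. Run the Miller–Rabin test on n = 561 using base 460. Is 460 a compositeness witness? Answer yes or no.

n − 1 = 560 = 2^4 · 35, so s = 4 and d = 35.
x_0 = 460^35 mod 561 = 1.
x_0 = 1, so 460 is not a witness.

no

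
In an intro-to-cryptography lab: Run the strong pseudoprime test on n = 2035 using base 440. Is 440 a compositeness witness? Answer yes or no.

n − 1 = 2034 = 2^1 · 1017, so s = 1 and d = 1017.
x_0 = 440^1017 mod 2035 = 1925.
x_0 ∉ {1, 2034} and s = 1, so 440 is a Miller–Rabin witness and 2035 is composite.

yes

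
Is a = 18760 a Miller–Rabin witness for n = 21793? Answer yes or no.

no

n − 1 = 21792 = 2^5 · 681, so s = 5 and d = 681.
x_0 = 18760^681 mod 21793 = 1.
x_0 = 1, so 18760 is not a witness.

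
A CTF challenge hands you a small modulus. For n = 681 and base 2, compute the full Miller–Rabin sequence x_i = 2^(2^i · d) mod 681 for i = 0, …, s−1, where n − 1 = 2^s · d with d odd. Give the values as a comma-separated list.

392, 439, 679

n − 1 = 680 = 2^3 · 85, so s = 3 and d = 85.
x_0 = 2^85 mod 681 = 392.
x_1 = 392^2 mod 681 = 439.
x_2 = 439^2 mod 681 = 679.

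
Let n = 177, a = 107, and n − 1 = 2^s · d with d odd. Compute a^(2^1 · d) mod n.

88

n − 1 = 176 = 2^4 · 11, so s = 4 and d = 11.
x_0 = 107^11 mod 177 = 41.
x_1 = 41^2 mod 177 = 88.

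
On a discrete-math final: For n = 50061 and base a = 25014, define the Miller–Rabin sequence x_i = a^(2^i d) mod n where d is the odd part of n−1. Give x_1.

n − 1 = 50060 = 2^2 · 12515, so s = 2 and d = 12515.
x_0 = 25014^12515 mod 50061 = 41778.
x_1 = 41778^2 mod 50061 = 24519.

24519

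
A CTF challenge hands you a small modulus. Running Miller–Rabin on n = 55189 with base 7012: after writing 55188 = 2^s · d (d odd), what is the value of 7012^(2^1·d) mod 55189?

n − 1 = 55188 = 2^2 · 13797, so s = 2 and d = 13797.
By repeated squaring, 7012^13797 ≡ 45928 (mod 55189).
x_0 = 45928.
x_1 = 45928^2 mod 55189 = 2415.

2415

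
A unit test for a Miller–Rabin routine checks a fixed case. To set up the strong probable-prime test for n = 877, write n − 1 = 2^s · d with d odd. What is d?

219

Halving: 876 → 438 → 219; 219 is odd.
So 876 = 2^2 · 219.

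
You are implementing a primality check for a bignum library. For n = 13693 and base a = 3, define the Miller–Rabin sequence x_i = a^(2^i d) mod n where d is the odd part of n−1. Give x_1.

n − 1 = 13692 = 2^2 · 3423, so s = 2 and d = 3423.
x_0 = 3^3423 mod 13693 = 1.
x_1 = 1^2 mod 13693 = 1.

1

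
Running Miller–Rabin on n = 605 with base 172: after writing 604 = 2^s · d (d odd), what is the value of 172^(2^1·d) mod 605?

49

n − 1 = 604 = 2^2 · 151, so s = 2 and d = 151.
x_0 = 172^151 mod 605 = 128.
x_1 = 128^2 mod 605 = 49.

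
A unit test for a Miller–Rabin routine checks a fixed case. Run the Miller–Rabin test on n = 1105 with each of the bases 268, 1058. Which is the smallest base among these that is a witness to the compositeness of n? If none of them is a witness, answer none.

none

n − 1 = 1104 = 2^4 · 69, so s = 4 and d = 69.
Base 268: x_0 = 268^69 mod 1105 = 268. x_0 is neither 1 nor 1104, so continue squaring. x_1 = 268^2 mod 1105 = 1104. x_1 ≡ −1, so 268 is not a witness.
Base 1058: x_0 = 1058^69 mod 1105 = 1058. x_0 is neither 1 nor 1104, so continue squaring. x_1 = 1058^2 mod 1105 = 1104. x_1 ≡ −1, so 1058 is not a witness.
No listed base is a witness for 1105.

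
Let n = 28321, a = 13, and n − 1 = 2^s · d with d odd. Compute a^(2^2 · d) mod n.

5384

n − 1 = 28320 = 2^5 · 885, so s = 5 and d = 885.
x_0 = 13^885 mod 28321 = 12738.
x_1 = 12738^2 mod 28321 = 5635.
x_2 = 5635^2 mod 28321 = 5384.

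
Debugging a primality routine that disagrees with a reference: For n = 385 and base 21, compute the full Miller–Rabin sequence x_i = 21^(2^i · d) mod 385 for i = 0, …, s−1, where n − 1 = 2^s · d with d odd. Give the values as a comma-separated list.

n − 1 = 384 = 2^7 · 3, so s = 7 and d = 3.
x_0 = 21^3 mod 385 = 21.
x_1 = 21^2 mod 385 = 56.
x_2 = 56^2 mod 385 = 56.
x_3 = 56^2 mod 385 = 56.
x_4 = 56^2 mod 385 = 56.
x_5 = 56^2 mod 385 = 56.
x_6 = 56^2 mod 385 = 56.

21, 56, 56, 56, 56, 56, 56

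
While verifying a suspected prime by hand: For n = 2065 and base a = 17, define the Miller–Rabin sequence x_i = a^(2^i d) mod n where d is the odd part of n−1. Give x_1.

1464

n − 1 = 2064 = 2^4 · 129, so s = 4 and d = 129.
x_0 = 17^129 mod 2065 = 1077.
x_1 = 1077^2 mod 2065 = 1464.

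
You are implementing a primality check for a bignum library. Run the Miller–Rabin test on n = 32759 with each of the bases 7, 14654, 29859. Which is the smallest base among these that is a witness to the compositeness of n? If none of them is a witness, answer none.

7

n − 1 = 32758 = 2^1 · 16379, so s = 1 and d = 16379.
Base 7: x_0 = 7^16379 mod 32759 = 31974. x_0 ∉ {1, 32758} and s = 1, so 7 is a Miller–Rabin witness and 32759 is composite.
Base 14654: x_0 = 14654^16379 mod 32759 = 2431. x_0 ∉ {1, 32758} and s = 1, so 14654 is a Miller–Rabin witness and 32759 is composite.
Base 29859: x_0 = 29859^16379 mod 32759 = 29628. x_0 ∉ {1, 32758} and s = 1, so 29859 is a Miller–Rabin witness and 32759 is composite.
The smallest witness among the given bases is 7.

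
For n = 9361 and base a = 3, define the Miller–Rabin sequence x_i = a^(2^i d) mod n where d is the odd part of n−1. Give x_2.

n − 1 = 9360 = 2^4 · 585, so s = 4 and d = 585.
Repeated squaring mod 9361: 3^1 ≡ 3, 3^2 ≡ 9, 3^4 ≡ 81, 3^8 ≡ 6561, 3^16 ≡ 4843, 3^32 ≡ 5344, 3^64 ≡ 7286, 3^128 ≡ 8926, 3^256 ≡ 2005, 3^512 ≡ 4156.
585 = 512 + 64 + 8 + 1, so 3^585 ≡ 4156·7286·6561·3 ≡ 1849 (mod 9361).
x_0 = 1849.
x_1 = 1849^2 mod 9361 = 2036.
x_2 = 2036^2 mod 9361 = 7734.

7734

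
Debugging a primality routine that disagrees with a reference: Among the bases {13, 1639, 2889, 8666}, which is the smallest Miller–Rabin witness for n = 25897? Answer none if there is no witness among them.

n − 1 = 25896 = 2^3 · 3237, so s = 3 and d = 3237.
Base 13: x_0 = 13^3237 mod 25897 = 10230. x_0 is neither 1 nor 25896, so continue squaring. x_1 = 10230^2 mod 25897 = 3123. x_2 = 3123^2 mod 25897 = 15857. Reached i = s−1 = 2 without hitting −1: 13 is a Miller–Rabin witness and 25897 is composite.
Base 1639: x_0 = 1639^3237 mod 25897 = 21971. x_0 is neither 1 nor 25896, so continue squaring. x_1 = 21971^2 mod 25897 = 4761. x_2 = 4761^2 mod 25897 = 7246. Reached i = s−1 = 2 without hitting −1: 1639 is a Miller–Rabin witness and 25897 is composite.
Base 2889: x_0 = 2889^3237 mod 25897 = 7392. x_0 is neither 1 nor 25896, so continue squaring. x_1 = 7392^2 mod 25897 = 24891. x_2 = 24891^2 mod 25897 = 2053. Reached i = s−1 = 2 without hitting −1: 2889 is a Miller–Rabin witness and 25897 is composite.
Base 8666: x_0 = 8666^3237 mod 25897 = 4515. x_0 is neither 1 nor 25896, so continue squaring. x_1 = 4515^2 mod 25897 = 4286. x_2 = 4286^2 mod 25897 = 8823. Reached i = s−1 = 2 without hitting −1: 8666 is a Miller–Rabin witness and 25897 is composite.
The smallest witness among the given bases is 13.

13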